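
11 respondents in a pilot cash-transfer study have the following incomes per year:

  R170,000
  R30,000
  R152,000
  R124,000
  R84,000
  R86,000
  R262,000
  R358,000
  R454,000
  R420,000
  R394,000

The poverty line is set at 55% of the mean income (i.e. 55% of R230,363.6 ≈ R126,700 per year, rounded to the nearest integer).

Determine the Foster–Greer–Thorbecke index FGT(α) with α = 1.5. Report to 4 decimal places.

Poor units: R30,000, R84,000, R86,000, R124,000 (q = 4 of N = 11).
Shortfall ratios: (126700−30000)/126700 = 0.7632; (126700−84000)/126700 = 0.3370; (126700−86000)/126700 = 0.3212; (126700−124000)/126700 = 0.0213.
Raised to α = 1.5: 0.66677; 0.19565; 0.18207; 0.00311.
Sum = 1.047593; FGT(1.5) = 1.047593 / 11 = 0.0952.

0.0952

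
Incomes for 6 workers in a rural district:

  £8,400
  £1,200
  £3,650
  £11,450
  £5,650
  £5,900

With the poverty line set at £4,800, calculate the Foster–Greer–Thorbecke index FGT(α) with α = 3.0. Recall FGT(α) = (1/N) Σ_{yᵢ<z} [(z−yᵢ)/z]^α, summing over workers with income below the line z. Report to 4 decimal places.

Below the line: £1,200, £3,650 (q = 2 of N = 6).
Gap ratios (z−y)/z: (4800−1200)/4800 = 0.7500; (4800−3650)/4800 = 0.2396.
Raised to α = 3.0: 0.42188; 0.01375.
Sum = 0.435627; FGT(3.0) = 0.435627 / 6 = 0.0726.

0.0726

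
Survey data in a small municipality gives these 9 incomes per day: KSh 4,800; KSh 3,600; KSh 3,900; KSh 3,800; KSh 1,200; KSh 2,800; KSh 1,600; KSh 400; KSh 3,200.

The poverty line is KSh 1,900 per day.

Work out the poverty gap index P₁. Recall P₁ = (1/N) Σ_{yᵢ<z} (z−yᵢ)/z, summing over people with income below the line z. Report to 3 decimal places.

0.146

Incomes under z: KSh 400, KSh 1,200, KSh 1,600 (q = 3 of N = 9).
Gap ratios (z−y)/z: (1900−400)/1900 = 0.7895; (1900−1200)/1900 = 0.3684; (1900−1600)/1900 = 0.1579.
Σ = 1.315789. Dividing by the full population N = 9 gives P₁ = 0.146.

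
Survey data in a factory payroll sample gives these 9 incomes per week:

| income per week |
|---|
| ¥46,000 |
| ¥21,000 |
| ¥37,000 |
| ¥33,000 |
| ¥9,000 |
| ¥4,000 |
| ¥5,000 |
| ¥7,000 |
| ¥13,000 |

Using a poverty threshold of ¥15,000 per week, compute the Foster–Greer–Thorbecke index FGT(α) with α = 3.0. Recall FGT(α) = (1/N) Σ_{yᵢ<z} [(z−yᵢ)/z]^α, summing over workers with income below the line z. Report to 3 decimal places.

Incomes under z: ¥4,000, ¥5,000, ¥7,000, ¥9,000, ¥13,000 (q = 5 of N = 9).
Relative gaps: (15000−4000)/15000 = 0.7333; (15000−5000)/15000 = 0.6667; (15000−7000)/15000 = 0.5333; (15000−9000)/15000 = 0.4000; (15000−13000)/15000 = 0.1333.
Raised to α = 3.0: 0.39437; 0.29630; 0.15170; 0.06400; 0.00237.
Sum = 0.908741; FGT(3.0) = 0.908741 / 9 = 0.101.

0.101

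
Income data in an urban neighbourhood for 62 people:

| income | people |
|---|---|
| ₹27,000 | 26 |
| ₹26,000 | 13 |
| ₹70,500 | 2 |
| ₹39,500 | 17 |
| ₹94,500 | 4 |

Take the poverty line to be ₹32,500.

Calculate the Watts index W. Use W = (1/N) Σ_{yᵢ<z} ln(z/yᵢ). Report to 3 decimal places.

0.125

Poor units: 13×₹26,000, 26×₹27,000 (q = 39 of N = 62).
Log gaps: ln(32500/26000) = 0.2231 (×13); ln(32500/27000) = 0.1854 (×26).
W = 7.721350 / 62 = 0.125.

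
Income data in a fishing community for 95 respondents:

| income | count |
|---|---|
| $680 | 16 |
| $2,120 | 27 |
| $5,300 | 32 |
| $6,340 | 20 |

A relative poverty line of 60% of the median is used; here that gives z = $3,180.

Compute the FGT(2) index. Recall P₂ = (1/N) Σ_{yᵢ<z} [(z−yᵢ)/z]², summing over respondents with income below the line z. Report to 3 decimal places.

Below z: 16×$680, 27×$2,120 (q = 43 of N = 95).
Gap ratios (z−y)/z: (3180−680)/3180 = 0.7862 (×16); (3180−2120)/3180 = 0.3333 (×27).
Squared: 0.6181 (×16); 0.1111 (×27).
Sum = 12.888849; P₂ = 12.888849 / 95 = 0.136.

0.136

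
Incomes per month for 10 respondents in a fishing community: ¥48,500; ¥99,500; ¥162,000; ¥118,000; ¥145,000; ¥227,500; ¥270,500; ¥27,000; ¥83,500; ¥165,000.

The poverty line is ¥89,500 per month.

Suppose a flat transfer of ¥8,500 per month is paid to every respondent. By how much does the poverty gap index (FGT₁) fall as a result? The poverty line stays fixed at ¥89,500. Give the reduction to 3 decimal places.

Before: below the line — ¥27,000, ¥48,500, ¥83,500; poverty gap index (FGT₁) = 0.12235.
After the ¥8,500 transfer: below the line — ¥35,500, ¥57,000; poverty gap index (FGT₁) = 0.09665.
Reduction = 0.12235 − 0.09665 = 0.026.

0.026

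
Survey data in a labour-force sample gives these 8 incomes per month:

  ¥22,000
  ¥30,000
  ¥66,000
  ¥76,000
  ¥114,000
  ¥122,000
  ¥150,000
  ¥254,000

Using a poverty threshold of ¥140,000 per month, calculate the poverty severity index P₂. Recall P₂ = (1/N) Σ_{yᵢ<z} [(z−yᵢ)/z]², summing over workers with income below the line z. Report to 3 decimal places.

0.233

Poor units: ¥22,000, ¥30,000, ¥66,000, ¥76,000, ¥114,000, ¥122,000 (q = 6 of N = 8).
Gap ratios (z−y)/z: (140000−22000)/140000 = 0.8429; (140000−30000)/140000 = 0.7857; (140000−66000)/140000 = 0.5286; (140000−76000)/140000 = 0.4571; (140000−114000)/140000 = 0.1857; (140000−122000)/140000 = 0.1286.
Squared: 0.7104; 0.6173; 0.2794; 0.2090; 0.0345; 0.0165.
Sum = 1.867143; P₂ = 1.867143 / 8 = 0.233.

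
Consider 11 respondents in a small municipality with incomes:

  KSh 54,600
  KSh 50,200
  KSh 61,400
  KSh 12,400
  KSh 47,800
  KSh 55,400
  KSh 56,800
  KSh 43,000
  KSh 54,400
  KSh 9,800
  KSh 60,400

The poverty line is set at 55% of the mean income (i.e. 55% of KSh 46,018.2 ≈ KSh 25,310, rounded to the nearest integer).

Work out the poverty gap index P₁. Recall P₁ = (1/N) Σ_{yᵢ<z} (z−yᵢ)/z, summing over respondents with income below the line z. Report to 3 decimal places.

Poor units: KSh 9,800, KSh 12,400 (q = 2 of N = 11).
Gap ratios (z−y)/z: (25310−9800)/25310 = 0.6128; (25310−12400)/25310 = 0.5101.
Σ = 1.122876. Dividing by the full population N = 11 gives P₁ = 0.102.

0.102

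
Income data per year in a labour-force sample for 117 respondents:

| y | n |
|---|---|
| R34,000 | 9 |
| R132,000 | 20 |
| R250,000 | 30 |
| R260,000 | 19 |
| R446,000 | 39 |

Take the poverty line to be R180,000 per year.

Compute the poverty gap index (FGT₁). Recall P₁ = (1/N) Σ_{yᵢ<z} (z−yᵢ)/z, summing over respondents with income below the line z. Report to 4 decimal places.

Poor units: 9×R34,000, 20×R132,000 (q = 29 of N = 117).
Shortfall ratios: (180000−34000)/180000 = 0.8111 (×9); (180000−132000)/180000 = 0.2667 (×20).
Σ = 12.633333. Dividing by the full population N = 117 gives P₁ = 0.1080.

0.1080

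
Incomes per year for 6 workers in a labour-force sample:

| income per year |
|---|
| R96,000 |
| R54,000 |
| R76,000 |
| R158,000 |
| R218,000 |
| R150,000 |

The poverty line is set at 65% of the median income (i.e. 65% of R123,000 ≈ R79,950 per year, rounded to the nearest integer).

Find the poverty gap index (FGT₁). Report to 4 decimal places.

0.0623

Incomes under z: R54,000, R76,000 (q = 2 of N = 6).
Relative gaps: (79950−54000)/79950 = 0.3246; (79950−76000)/79950 = 0.0494.
Σ = 0.373984. Dividing by the full population N = 6 gives P₁ = 0.0623.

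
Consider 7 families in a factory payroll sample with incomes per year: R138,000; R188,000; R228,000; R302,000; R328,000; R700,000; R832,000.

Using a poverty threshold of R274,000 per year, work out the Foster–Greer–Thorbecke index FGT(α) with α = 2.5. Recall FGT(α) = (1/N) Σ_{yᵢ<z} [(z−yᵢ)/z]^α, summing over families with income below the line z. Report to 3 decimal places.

Poor units: R138,000, R188,000, R228,000 (q = 3 of N = 7).
Gap ratios (z−y)/z: (274000−138000)/274000 = 0.4964; (274000−188000)/274000 = 0.3139; (274000−228000)/274000 = 0.1679.
Raised to α = 2.5: 0.17357; 0.05519; 0.01155.
Sum = 0.240308; FGT(2.5) = 0.240308 / 7 = 0.034.

0.034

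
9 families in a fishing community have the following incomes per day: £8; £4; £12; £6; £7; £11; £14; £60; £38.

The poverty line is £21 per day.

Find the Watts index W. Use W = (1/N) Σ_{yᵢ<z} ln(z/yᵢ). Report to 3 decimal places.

0.732

Below the line: £4, £6, £7, £8, £11, £12, £14 (q = 7 of N = 9).
ln(z/y) terms: ln(21/4) = 1.6582; ln(21/6) = 1.2528; ln(21/7) = 1.0986; ln(21/8) = 0.9651; ln(21/11) = 0.6466; ln(21/12) = 0.5596; ln(21/14) = 0.4055.
W = 6.586392 / 9 = 0.732.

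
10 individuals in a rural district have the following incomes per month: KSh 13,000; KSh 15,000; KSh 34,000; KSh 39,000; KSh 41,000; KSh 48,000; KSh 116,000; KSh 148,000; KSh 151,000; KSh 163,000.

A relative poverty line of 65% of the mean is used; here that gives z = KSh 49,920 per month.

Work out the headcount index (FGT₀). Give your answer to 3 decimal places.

0.600

6 of the 10 individuals have income below KSh 49,920.
H = 6/10 = 0.600.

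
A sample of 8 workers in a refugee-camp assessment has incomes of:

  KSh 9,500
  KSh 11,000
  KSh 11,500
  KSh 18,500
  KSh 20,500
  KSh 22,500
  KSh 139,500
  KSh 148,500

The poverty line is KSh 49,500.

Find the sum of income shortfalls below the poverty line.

KSh 203,500

Below z: KSh 9,500, KSh 11,000, KSh 11,500, KSh 18,500, KSh 20,500, KSh 22,500 (q = 6 of N = 8).
Individual gaps: 49500−9500 = 40000; 49500−11000 = 38500; 49500−11500 = 38000; 49500−18500 = 31000; 49500−20500 = 29000; 49500−22500 = 27000.
Aggregate gap = KSh 203,500.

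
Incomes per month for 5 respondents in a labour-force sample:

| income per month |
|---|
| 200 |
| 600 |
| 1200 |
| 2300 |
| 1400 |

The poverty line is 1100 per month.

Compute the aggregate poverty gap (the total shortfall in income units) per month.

Poor units: 200, 600 (q = 2 of N = 5).
Individual gaps: 1100−200 = 900; 1100−600 = 500.
Aggregate gap = 1400.

1400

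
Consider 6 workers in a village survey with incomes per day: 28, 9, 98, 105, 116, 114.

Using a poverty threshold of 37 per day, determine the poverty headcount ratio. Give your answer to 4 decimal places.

2 of the 6 workers have income below 37.
H = 2/6 = 0.3333.

0.3333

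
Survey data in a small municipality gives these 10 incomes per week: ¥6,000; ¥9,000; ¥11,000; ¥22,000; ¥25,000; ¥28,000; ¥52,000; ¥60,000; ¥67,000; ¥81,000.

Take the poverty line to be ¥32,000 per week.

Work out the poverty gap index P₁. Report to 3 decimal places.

Below the line: ¥6,000, ¥9,000, ¥11,000, ¥22,000, ¥25,000, ¥28,000 (q = 6 of N = 10).
Relative gaps: (32000−6000)/32000 = 0.8125; (32000−9000)/32000 = 0.7188; (32000−11000)/32000 = 0.6562; (32000−22000)/32000 = 0.3125; (32000−25000)/32000 = 0.2188; (32000−28000)/32000 = 0.1250.
Sum of shortfalls = 2.843750; P₁ averages over all N: 2.843750 / 10 = 0.284.

0.284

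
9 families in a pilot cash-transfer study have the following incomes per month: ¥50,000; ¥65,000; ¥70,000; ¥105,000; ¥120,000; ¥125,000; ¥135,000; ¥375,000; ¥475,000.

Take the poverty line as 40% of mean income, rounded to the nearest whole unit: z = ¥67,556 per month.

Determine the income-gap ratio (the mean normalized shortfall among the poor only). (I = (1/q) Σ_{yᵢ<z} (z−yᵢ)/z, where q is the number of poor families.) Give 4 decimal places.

0.1489

Below the line: ¥50,000, ¥65,000 (q = 2 of N = 9).
Shortfall ratios (z−y)/z: 0.2599, 0.0378; sum = 0.297709.
I averages over the q = 2 poor units only: 0.297709 / 2 = 0.1489.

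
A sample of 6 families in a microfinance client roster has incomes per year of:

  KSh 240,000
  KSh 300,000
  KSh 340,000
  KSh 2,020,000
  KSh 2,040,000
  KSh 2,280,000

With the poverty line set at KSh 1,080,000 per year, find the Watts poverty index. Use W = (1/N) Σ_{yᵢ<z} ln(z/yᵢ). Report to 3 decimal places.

Poor units: KSh 240,000, KSh 300,000, KSh 340,000 (q = 3 of N = 6).
ln(z/y) terms: ln(1080000/240000) = 1.5041; ln(1080000/300000) = 1.2809; ln(1080000/340000) = 1.1558.
W = 3.940782 / 6 = 0.657.

0.657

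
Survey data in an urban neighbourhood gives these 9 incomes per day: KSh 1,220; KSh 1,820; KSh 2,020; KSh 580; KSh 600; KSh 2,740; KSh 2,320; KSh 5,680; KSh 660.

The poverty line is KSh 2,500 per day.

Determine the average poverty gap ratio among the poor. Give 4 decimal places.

0.4731

Incomes under z: KSh 580, KSh 600, KSh 660, KSh 1,220, KSh 1,820, KSh 2,020, KSh 2,320 (q = 7 of N = 9).
Shortfall ratios (z−y)/z: 0.7680, 0.7600, 0.7360, 0.5120, 0.2720, 0.1920, 0.0720; sum = 3.312000.
I averages over the q = 7 poor units only: 3.312000 / 7 = 0.4731.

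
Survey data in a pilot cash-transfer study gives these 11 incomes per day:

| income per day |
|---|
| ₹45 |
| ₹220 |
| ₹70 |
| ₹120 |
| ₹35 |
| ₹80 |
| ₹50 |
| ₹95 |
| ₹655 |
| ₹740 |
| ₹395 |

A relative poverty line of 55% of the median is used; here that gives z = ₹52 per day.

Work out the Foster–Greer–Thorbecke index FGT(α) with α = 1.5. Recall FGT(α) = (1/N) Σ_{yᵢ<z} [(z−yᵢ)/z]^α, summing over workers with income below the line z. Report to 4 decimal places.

Poor units: ₹35, ₹45, ₹50 (q = 3 of N = 11).
Gap ratios (z−y)/z: (52−35)/52 = 0.3269; (52−45)/52 = 0.1346; (52−50)/52 = 0.0385.
Raised to α = 1.5: 0.18693; 0.04939; 0.00754.
Sum = 0.243859; FGT(1.5) = 0.243859 / 11 = 0.0222.

0.0222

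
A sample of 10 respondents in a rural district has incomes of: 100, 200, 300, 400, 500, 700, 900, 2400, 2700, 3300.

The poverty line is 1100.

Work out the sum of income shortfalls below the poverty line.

4600

Below the line: 100, 200, 300, 400, 500, 700, 900 (q = 7 of N = 10).
Individual gaps: 1100−100 = 1000; 1100−200 = 900; 1100−300 = 800; 1100−400 = 700; 1100−500 = 600; 1100−700 = 400; 1100−900 = 200.
Aggregate gap = 4600.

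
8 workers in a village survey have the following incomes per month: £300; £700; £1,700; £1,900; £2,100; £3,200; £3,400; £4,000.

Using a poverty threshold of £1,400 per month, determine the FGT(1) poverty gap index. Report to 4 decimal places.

0.1607

Incomes under z: £300, £700 (q = 2 of N = 8).
Relative gaps: (1400−300)/1400 = 0.7857; (1400−700)/1400 = 0.5000.
Sum of shortfalls = 1.285714; P₁ averages over all N: 1.285714 / 8 = 0.1607.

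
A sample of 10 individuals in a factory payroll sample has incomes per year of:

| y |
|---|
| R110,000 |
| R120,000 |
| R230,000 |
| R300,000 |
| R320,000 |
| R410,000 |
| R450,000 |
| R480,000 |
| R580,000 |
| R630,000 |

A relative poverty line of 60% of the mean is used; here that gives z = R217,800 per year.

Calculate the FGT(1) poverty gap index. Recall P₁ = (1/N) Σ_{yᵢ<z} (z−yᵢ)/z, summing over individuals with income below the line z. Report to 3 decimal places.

Below the line: R110,000, R120,000 (q = 2 of N = 10).
Gap ratios (z−y)/z: (217800−110000)/217800 = 0.4949; (217800−120000)/217800 = 0.4490.
Σ = 0.943985. Dividing by the full population N = 10 gives P₁ = 0.094.

0.094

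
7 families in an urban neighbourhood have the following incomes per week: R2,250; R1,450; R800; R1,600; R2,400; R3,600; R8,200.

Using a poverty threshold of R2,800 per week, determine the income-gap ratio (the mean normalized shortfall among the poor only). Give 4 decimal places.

Incomes under z: R800, R1,450, R1,600, R2,250, R2,400 (q = 5 of N = 7).
Relative gaps: 0.7143, 0.4821, 0.4286, 0.1964, 0.1429; sum = 1.964286.
The income-gap ratio divides by q (the poor only): 1.964286 / 5 = 0.3929.

0.3929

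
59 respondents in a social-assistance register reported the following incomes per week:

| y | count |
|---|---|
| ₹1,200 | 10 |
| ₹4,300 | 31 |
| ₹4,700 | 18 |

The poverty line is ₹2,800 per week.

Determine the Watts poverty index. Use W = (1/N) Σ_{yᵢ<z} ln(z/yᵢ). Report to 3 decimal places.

Poor units: 10×₹1,200 (q = 10 of N = 59).
Log shortfalls: ln(2800/1200) = 0.8473 (×10).
W = 8.472979 / 59 = 0.144.

0.144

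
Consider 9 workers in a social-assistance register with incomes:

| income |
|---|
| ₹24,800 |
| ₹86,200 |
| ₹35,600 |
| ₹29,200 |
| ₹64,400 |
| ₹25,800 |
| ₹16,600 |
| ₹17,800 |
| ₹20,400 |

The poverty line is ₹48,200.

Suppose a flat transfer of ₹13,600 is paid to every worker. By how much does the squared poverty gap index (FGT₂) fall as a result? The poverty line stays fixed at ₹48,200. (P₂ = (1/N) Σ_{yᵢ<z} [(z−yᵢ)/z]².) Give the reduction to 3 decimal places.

0.156

Before: below the line — ₹16,600, ₹17,800, ₹20,400, ₹24,800, ₹25,800, ₹29,200, ₹35,600; squared poverty gap index (FGT₂) = 0.20396.
After the ₹13,600 transfer: below the line — ₹30,200, ₹31,400, ₹34,000, ₹38,400, ₹39,400, ₹42,800; squared poverty gap index (FGT₂) = 0.04833.
Reduction = 0.20396 − 0.04833 = 0.156.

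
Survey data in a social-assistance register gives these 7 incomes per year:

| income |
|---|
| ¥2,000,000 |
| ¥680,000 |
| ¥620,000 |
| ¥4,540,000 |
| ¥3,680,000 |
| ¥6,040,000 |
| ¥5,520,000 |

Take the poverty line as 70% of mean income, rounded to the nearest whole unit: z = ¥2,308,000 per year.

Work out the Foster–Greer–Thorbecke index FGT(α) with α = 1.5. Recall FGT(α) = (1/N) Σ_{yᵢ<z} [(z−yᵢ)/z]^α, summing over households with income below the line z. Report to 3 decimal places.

Below z: ¥620,000, ¥680,000, ¥2,000,000 (q = 3 of N = 7).
Normalized shortfalls: (2308000−620000)/2308000 = 0.7314; (2308000−680000)/2308000 = 0.7054; (2308000−2000000)/2308000 = 0.1334.
Raised to α = 1.5: 0.62547; 0.59242; 0.04875.
Sum = 1.266635; FGT(1.5) = 1.266635 / 7 = 0.181.

0.181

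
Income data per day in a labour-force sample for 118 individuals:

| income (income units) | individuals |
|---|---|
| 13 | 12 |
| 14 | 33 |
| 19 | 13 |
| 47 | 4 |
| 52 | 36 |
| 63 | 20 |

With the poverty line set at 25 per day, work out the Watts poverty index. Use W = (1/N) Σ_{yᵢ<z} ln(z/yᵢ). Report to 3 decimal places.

0.259

Below the line: 12×13, 33×14, 13×19 (q = 58 of N = 118).
ln(z/y) terms: ln(25/13) = 0.6539 (×12); ln(25/14) = 0.5798 (×33); ln(25/19) = 0.2744 (×13).
W = 30.548807 / 118 = 0.259.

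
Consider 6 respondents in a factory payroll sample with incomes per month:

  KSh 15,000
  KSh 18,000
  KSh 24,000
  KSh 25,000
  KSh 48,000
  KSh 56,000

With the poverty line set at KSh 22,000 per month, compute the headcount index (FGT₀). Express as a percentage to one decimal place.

2 of the 6 respondents have income below KSh 22,000.
H = 2/6 = 33.3%.

33.3%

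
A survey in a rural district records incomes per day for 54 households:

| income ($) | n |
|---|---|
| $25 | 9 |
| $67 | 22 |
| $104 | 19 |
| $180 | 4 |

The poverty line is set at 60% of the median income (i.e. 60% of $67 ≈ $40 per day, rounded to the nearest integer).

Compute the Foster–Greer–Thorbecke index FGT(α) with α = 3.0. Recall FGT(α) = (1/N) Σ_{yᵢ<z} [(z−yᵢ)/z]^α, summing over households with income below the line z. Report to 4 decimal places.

Below z: 9×$25 (q = 9 of N = 54).
Normalized shortfalls: (40−25)/40 = 0.3750 (×9).
Raised to α = 3.0: 0.05273 (×9).
Sum = 0.474609; FGT(3.0) = 0.474609 / 54 = 0.0088.

0.0088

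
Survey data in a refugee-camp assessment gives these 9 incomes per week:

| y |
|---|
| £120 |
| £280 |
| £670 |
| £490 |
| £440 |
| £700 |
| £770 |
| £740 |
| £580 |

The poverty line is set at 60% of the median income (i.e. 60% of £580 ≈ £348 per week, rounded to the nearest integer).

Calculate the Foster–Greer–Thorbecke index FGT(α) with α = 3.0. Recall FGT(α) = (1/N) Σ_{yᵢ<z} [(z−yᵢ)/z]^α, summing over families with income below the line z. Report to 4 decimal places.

0.0321

Incomes under z: £120, £280 (q = 2 of N = 9).
Shortfall ratios: (348−120)/348 = 0.6552; (348−280)/348 = 0.1954.
Raised to α = 3.0: 0.28123; 0.00746.
Sum = 0.288694; FGT(3.0) = 0.288694 / 9 = 0.0321.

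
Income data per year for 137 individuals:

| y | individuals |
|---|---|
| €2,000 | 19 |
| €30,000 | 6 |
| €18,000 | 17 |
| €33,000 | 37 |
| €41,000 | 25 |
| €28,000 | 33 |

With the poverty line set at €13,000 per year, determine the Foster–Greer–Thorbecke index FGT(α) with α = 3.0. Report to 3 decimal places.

0.084

Below the line: 19×€2,000 (q = 19 of N = 137).
Shortfall ratios: (13000−2000)/13000 = 0.8462 (×19).
Raised to α = 3.0: 0.60583 (×19).
Sum = 11.510696; FGT(3.0) = 11.510696 / 137 = 0.084.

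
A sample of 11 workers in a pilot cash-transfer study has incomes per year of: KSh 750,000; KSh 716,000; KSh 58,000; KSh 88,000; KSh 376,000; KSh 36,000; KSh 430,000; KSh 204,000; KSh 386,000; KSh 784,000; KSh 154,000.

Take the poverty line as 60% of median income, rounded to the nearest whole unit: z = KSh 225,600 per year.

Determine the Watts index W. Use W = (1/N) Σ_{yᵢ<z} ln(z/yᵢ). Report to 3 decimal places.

Poor units: KSh 36,000, KSh 58,000, KSh 88,000, KSh 154,000, KSh 204,000 (q = 5 of N = 11).
Log shortfalls: ln(225600/36000) = 1.8352; ln(225600/58000) = 1.3583; ln(225600/88000) = 0.9414; ln(225600/154000) = 0.3818; ln(225600/204000) = 0.1006.
W = 4.617446 / 11 = 0.420.

0.420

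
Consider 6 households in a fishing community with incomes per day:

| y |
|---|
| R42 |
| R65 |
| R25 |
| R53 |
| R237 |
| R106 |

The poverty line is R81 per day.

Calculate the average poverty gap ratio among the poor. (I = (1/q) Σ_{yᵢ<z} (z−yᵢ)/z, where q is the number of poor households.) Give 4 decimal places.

0.4290

Below the line: R25, R42, R53, R65 (q = 4 of N = 6).
Relative gaps: 0.6914, 0.4815, 0.3457, 0.1975; sum = 1.716049.
The income-gap ratio divides by q (the poor only): 1.716049 / 4 = 0.4290.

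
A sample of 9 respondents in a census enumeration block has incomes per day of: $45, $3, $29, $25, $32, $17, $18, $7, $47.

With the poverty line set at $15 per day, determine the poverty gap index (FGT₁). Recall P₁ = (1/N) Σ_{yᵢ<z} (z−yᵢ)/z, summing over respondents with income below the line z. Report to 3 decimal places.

0.148

Incomes under z: $3, $7 (q = 2 of N = 9).
Relative gaps: (15−3)/15 = 0.8000; (15−7)/15 = 0.5333.
Σ = 1.333333. Dividing by the full population N = 9 gives P₁ = 0.148.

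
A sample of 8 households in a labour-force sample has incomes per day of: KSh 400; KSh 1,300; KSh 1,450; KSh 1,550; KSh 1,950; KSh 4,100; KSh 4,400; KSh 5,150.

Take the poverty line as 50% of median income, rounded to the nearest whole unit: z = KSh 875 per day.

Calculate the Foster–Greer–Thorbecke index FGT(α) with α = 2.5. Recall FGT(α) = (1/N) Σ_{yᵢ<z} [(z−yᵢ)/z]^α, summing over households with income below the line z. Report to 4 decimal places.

Below z: KSh 400 (q = 1 of N = 8).
Shortfall ratios: (875−400)/875 = 0.5429.
Raised to α = 2.5: 0.21713.
Sum = 0.217127; FGT(2.5) = 0.217127 / 8 = 0.0271.

0.0271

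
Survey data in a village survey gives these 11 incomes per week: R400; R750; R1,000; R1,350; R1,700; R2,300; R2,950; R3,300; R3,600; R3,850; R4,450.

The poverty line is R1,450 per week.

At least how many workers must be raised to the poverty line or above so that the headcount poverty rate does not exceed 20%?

2

Currently q = 4 of N = 11 are below the line (H = 0.364).
A headcount ratio of at most 20% allows at most ⌊0.20 × 11⌋ = 2 poor workers.
So at least 4 − 2 = 2 must be lifted.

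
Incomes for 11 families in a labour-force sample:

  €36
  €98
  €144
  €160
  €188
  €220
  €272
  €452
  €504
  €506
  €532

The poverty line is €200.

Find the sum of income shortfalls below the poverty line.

Incomes under z: €36, €98, €144, €160, €188 (q = 5 of N = 11).
Individual gaps: 200−36 = 164; 200−98 = 102; 200−144 = 56; 200−160 = 40; 200−188 = 12.
Aggregate gap = €374.

€374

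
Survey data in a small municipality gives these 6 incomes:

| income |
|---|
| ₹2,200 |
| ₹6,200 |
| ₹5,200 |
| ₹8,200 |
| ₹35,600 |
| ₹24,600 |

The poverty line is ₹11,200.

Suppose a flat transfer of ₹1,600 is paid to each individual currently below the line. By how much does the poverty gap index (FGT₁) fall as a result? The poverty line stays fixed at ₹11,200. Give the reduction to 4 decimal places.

Before: below the line — ₹2,200, ₹5,200, ₹6,200, ₹8,200; poverty gap index (FGT₁) = 0.342262.
After the ₹1,600 transfer: below the line — ₹3,800, ₹6,800, ₹7,800, ₹9,800; poverty gap index (FGT₁) = 0.247024.
Reduction = 0.342262 − 0.247024 = 0.0952.

0.0952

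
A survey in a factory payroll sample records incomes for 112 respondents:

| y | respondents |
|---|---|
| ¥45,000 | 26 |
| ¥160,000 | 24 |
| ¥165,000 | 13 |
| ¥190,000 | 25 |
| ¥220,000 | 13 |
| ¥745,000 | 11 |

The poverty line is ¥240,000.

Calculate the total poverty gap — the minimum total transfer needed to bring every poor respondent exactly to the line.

Incomes under z: 26×¥45,000, 24×¥160,000, 13×¥165,000, 25×¥190,000, 13×¥220,000 (q = 101 of N = 112).
Individual gaps: 26×(240000−45000) = 5070000; 24×(240000−160000) = 1920000; 13×(240000−165000) = 975000; 25×(240000−190000) = 1250000; 13×(240000−220000) = 260000.
Aggregate gap = ¥9,475,000.

¥9,475,000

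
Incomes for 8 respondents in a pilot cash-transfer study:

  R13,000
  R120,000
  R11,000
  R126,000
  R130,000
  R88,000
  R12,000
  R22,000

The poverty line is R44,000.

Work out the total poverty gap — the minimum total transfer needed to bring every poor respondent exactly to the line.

R118,000

Incomes under z: R11,000, R12,000, R13,000, R22,000 (q = 4 of N = 8).
Individual gaps: 44000−11000 = 33000; 44000−12000 = 32000; 44000−13000 = 31000; 44000−22000 = 22000.
Aggregate gap = R118,000.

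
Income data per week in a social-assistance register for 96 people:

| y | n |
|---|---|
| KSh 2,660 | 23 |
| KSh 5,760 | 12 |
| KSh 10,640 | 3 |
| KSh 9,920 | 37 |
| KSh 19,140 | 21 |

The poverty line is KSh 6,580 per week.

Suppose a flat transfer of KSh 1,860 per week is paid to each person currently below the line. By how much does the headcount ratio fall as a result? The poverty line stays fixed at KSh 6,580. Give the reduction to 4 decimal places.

0.1250

Before: below the line — 23×KSh 2,660, 12×KSh 5,760; headcount ratio = 0.364583.
After the KSh 1,860 transfer: below the line — 23×KSh 4,520; headcount ratio = 0.239583.
Reduction = 0.364583 − 0.239583 = 0.1250.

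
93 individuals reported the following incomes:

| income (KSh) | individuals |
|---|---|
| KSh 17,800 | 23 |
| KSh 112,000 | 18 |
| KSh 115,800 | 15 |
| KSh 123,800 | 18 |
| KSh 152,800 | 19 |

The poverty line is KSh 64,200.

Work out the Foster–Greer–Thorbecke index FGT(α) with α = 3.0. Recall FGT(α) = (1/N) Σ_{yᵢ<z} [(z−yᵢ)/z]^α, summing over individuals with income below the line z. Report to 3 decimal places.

0.093

Below z: 23×KSh 17,800 (q = 23 of N = 93).
Relative gaps: (64200−17800)/64200 = 0.7227 (×23).
Raised to α = 3.0: 0.37753 (×23).
Sum = 8.683138; FGT(3.0) = 8.683138 / 93 = 0.093.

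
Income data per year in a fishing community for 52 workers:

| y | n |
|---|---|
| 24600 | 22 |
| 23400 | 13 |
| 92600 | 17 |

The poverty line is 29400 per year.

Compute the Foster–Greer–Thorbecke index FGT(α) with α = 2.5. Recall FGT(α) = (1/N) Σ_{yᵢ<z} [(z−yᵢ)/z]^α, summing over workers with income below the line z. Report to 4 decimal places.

0.0093

Poor units: 13×23400, 22×24600 (q = 35 of N = 52).
Normalized shortfalls: (29400−23400)/29400 = 0.2041 (×13); (29400−24600)/29400 = 0.1633 (×22).
Raised to α = 2.5: 0.01882 (×13); 0.01077 (×22).
Sum = 0.481549; FGT(2.5) = 0.481549 / 52 = 0.0093.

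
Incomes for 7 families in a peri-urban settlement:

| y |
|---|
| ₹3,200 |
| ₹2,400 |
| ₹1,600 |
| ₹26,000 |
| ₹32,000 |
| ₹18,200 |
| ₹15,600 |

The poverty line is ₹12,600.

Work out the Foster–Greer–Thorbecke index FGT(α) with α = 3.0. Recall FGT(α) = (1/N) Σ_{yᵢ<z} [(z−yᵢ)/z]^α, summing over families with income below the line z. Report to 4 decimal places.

0.2302

Below the line: ₹1,600, ₹2,400, ₹3,200 (q = 3 of N = 7).
Relative gaps: (12600−1600)/12600 = 0.8730; (12600−2400)/12600 = 0.8095; (12600−3200)/12600 = 0.7460.
Raised to α = 3.0: 0.66537; 0.53050; 0.41521.
Sum = 1.611093; FGT(3.0) = 1.611093 / 7 = 0.2302.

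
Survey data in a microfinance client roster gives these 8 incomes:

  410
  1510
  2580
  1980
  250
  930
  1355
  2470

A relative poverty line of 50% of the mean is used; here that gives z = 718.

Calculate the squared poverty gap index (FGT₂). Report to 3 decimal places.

0.076

Below the line: 250, 410 (q = 2 of N = 8).
Relative gaps: (718−250)/718 = 0.6518; (718−410)/718 = 0.4290.
Squared: 0.4249; 0.1840.
Sum = 0.608872; P₂ = 0.608872 / 8 = 0.076.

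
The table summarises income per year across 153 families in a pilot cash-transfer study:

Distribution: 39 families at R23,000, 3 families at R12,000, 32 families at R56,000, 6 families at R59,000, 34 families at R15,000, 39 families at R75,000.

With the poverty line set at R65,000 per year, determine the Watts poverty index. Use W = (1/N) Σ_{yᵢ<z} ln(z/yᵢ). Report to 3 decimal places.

Poor units: 3×R12,000, 34×R15,000, 39×R23,000, 32×R56,000, 6×R59,000 (q = 114 of N = 153).
Log shortfalls: ln(65000/12000) = 1.6895 (×3); ln(65000/15000) = 1.4663 (×34); ln(65000/23000) = 1.0389 (×39); ln(65000/56000) = 0.1490 (×32); ln(65000/59000) = 0.0968 (×6).
W = 100.790969 / 153 = 0.659.

0.659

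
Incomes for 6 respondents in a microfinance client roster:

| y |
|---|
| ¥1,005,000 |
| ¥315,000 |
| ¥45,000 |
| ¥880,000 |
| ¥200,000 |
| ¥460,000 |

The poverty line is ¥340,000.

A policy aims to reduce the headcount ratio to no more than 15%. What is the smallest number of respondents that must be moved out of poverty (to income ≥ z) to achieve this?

3 of the 6 respondents are poor, so H = 3/6 = 0.500.
A headcount ratio of at most 15% allows at most ⌊0.15 × 6⌋ = 0 poor respondents.
So at least 3 − 0 = 3 must be lifted.

3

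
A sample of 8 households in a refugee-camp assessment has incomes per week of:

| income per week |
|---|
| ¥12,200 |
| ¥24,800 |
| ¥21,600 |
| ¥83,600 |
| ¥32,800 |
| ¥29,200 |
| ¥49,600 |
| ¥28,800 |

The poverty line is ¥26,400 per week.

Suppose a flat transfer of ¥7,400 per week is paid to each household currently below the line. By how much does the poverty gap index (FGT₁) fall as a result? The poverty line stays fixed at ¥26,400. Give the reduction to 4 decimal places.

Before: below the line — ¥12,200, ¥21,600, ¥24,800; poverty gap index (FGT₁) = 0.097538.
After the ¥7,400 transfer: below the line — ¥19,600; poverty gap index (FGT₁) = 0.032197.
Reduction = 0.097538 − 0.032197 = 0.0653.

0.0653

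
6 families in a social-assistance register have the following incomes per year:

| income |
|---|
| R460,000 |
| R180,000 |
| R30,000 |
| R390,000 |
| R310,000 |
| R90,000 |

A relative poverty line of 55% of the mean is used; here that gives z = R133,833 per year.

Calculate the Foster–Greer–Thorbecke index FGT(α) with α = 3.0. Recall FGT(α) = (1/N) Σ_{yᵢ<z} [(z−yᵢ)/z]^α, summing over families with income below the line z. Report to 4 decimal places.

Poor units: R30,000, R90,000 (q = 2 of N = 6).
Gap ratios (z−y)/z: (133833−30000)/133833 = 0.7758; (133833−90000)/133833 = 0.3275.
Raised to α = 3.0: 0.46700; 0.03513.
Sum = 0.502133; FGT(3.0) = 0.502133 / 6 = 0.0837.

0.0837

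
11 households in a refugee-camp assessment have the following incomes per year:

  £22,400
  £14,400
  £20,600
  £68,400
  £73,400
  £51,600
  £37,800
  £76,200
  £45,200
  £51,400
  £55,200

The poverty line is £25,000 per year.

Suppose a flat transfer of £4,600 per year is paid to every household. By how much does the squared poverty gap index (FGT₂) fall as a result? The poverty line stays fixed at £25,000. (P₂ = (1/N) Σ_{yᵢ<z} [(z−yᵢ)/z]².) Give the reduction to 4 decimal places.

0.0149

Before: below the line — £14,400, £20,600, £22,400; squared poverty gap index (FGT₂) = 0.020143.
After the £4,600 transfer: below the line — £19,000; squared poverty gap index (FGT₂) = 0.005236.
Reduction = 0.020143 − 0.005236 = 0.0149.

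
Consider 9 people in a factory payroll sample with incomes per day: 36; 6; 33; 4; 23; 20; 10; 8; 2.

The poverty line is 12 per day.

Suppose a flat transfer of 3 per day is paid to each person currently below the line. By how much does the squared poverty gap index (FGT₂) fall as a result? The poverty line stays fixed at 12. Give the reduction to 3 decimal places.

0.105

Before: below the line — 2, 4, 6, 8, 10; squared poverty gap index (FGT₂) = 0.16975.
After the 3 transfer: below the line — 5, 7, 9, 11; squared poverty gap index (FGT₂) = 0.06481.
Reduction = 0.16975 − 0.06481 = 0.105.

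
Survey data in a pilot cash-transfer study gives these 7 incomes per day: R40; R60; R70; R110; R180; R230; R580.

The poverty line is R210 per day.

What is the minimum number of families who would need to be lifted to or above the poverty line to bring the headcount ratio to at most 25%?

5 of the 7 families are poor, so H = 5/7 = 0.714.
A headcount ratio of at most 25% allows at most ⌊0.25 × 7⌋ = 1 poor families.
So at least 5 − 1 = 4 must be lifted.

4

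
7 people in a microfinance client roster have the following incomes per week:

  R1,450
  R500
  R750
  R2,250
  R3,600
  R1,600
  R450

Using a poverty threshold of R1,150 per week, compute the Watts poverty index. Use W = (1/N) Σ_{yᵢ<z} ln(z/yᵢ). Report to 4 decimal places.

Below the line: R450, R500, R750 (q = 3 of N = 7).
Log gaps: ln(1150/450) = 0.9383; ln(1150/500) = 0.8329; ln(1150/750) = 0.4274.
W = 2.198623 / 7 = 0.3141.

0.3141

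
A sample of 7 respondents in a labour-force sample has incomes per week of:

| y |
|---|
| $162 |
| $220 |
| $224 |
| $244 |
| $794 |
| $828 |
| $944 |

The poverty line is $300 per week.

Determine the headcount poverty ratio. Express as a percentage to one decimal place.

57.1%

4 of the 7 respondents have income below $300.
H = 4/7 = 57.1%.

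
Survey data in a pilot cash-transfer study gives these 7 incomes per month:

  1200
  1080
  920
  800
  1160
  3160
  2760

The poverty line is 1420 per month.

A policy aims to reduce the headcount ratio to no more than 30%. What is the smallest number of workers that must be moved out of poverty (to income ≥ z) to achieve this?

Currently q = 5 of N = 7 are below the line (H = 0.714).
A headcount ratio of at most 30% allows at most ⌊0.30 × 7⌋ = 2 poor workers.
So at least 5 − 2 = 3 must be lifted.

3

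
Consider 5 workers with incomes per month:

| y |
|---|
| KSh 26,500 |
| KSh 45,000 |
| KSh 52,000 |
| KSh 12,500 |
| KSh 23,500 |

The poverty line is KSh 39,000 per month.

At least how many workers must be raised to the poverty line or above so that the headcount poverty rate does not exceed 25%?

Currently q = 3 of N = 5 are below the line (H = 0.600).
A headcount ratio of at most 25% allows at most ⌊0.25 × 5⌋ = 1 poor workers.
So at least 3 − 1 = 2 must be lifted.

2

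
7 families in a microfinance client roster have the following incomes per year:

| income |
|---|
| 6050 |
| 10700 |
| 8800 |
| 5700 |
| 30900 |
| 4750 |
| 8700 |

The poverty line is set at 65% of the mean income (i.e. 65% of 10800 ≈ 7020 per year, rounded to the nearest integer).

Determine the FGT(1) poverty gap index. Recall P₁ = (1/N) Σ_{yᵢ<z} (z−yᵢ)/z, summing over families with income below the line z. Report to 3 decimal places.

Below the line: 4750, 5700, 6050 (q = 3 of N = 7).
Shortfall ratios: (7020−4750)/7020 = 0.3234; (7020−5700)/7020 = 0.1880; (7020−6050)/7020 = 0.1382.
Σ = 0.649573. Dividing by the full population N = 7 gives P₁ = 0.093.

0.093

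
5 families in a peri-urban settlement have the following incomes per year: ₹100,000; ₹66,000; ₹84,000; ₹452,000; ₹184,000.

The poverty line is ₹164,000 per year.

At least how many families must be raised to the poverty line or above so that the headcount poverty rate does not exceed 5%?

3 of the 5 families are poor, so H = 3/5 = 0.600.
A headcount ratio of at most 5% allows at most ⌊0.05 × 5⌋ = 0 poor families.
So at least 3 − 0 = 3 must be lifted.

3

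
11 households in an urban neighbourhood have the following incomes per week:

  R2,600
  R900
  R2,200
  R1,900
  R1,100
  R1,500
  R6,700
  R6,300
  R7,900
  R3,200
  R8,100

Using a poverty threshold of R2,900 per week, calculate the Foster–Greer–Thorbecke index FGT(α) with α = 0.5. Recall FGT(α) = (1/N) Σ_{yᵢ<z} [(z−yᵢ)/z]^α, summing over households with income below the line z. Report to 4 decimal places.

0.3376

Poor units: R900, R1,100, R1,500, R1,900, R2,200, R2,600 (q = 6 of N = 11).
Gap ratios (z−y)/z: (2900−900)/2900 = 0.6897; (2900−1100)/2900 = 0.6207; (2900−1500)/2900 = 0.4828; (2900−1900)/2900 = 0.3448; (2900−2200)/2900 = 0.2414; (2900−2600)/2900 = 0.1034.
Raised to α = 0.5: 0.83045; 0.78784; 0.69481; 0.58722; 0.49130; 0.32163.
Sum = 3.713259; FGT(0.5) = 3.713259 / 11 = 0.3376.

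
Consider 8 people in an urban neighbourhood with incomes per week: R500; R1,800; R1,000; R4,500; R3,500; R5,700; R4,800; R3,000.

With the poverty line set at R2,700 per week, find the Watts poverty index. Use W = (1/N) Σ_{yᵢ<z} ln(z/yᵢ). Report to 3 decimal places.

0.386

Poor units: R500, R1,000, R1,800 (q = 3 of N = 8).
Log gaps: ln(2700/500) = 1.6864; ln(2700/1000) = 0.9933; ln(2700/1800) = 0.4055.
W = 3.085116 / 8 = 0.386.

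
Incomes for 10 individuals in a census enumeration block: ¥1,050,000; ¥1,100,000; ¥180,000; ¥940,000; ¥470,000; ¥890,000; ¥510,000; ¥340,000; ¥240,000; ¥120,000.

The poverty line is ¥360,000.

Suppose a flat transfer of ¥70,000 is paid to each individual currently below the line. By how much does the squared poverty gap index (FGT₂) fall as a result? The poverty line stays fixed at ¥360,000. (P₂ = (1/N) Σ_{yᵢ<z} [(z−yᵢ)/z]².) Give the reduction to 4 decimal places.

0.0473

Before: below the line — ¥120,000, ¥180,000, ¥240,000, ¥340,000; squared poverty gap index (FGT₂) = 0.080864.
After the ¥70,000 transfer: below the line — ¥190,000, ¥250,000, ¥310,000; squared poverty gap index (FGT₂) = 0.033565.
Reduction = 0.080864 − 0.033565 = 0.0473.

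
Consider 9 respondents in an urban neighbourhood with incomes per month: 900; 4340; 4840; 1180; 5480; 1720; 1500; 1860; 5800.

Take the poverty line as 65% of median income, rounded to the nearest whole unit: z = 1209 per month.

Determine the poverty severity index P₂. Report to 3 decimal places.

Below the line: 900, 1180 (q = 2 of N = 9).
Gap ratios (z−y)/z: (1209−900)/1209 = 0.2556; (1209−1180)/1209 = 0.0240.
Squared: 0.0653; 0.0006.
Sum = 0.065898; P₂ = 0.065898 / 9 = 0.007.

0.007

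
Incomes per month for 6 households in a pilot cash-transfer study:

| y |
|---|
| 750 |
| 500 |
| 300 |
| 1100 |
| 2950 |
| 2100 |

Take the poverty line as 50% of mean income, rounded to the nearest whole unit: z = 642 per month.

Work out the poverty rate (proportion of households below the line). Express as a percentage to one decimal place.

33.3%

2 of the 6 households have income below 642.
H = 2/6 = 33.3%.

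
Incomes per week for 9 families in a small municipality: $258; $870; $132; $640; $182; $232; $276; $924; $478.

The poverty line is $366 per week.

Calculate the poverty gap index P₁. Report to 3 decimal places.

Poor units: $132, $182, $232, $258, $276 (q = 5 of N = 9).
Gap ratios (z−y)/z: (366−132)/366 = 0.6393; (366−182)/366 = 0.5027; (366−232)/366 = 0.3661; (366−258)/366 = 0.2951; (366−276)/366 = 0.2459.
Σ = 2.049180. Dividing by the full population N = 9 gives P₁ = 0.228.

0.228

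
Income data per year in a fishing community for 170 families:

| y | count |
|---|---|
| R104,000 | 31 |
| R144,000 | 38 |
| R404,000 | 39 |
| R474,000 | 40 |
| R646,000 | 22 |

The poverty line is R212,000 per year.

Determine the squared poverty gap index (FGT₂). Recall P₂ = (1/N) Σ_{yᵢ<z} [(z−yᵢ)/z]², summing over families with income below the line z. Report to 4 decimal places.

0.0703

Below z: 31×R104,000, 38×R144,000 (q = 69 of N = 170).
Gap ratios (z−y)/z: (212000−104000)/212000 = 0.5094 (×31); (212000−144000)/212000 = 0.3208 (×38).
Squared: 0.2595 (×31); 0.1029 (×38).
Sum = 11.954788; P₂ = 11.954788 / 170 = 0.0703.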